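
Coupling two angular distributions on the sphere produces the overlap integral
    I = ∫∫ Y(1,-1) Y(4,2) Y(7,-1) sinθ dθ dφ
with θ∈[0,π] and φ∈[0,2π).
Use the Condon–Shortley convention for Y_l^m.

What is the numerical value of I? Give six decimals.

0.000000

l₃=7 ∉ [3,5] — triangle fails ⇒ I = 0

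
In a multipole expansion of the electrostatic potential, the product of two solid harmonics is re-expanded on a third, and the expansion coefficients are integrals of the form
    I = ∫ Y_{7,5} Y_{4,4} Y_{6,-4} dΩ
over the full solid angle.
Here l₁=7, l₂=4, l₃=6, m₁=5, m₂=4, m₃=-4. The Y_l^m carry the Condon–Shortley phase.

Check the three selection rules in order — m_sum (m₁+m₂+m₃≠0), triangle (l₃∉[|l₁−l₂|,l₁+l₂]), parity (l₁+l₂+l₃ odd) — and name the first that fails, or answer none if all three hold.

m₁+m₂+m₃ = 5 + 4 − 4 = 5  ✗
triangle: |7−4|=3 ≤ l₃=6 ≤ 7+4=11
parity: l₁+l₂+l₃ = 17 is odd

m_sum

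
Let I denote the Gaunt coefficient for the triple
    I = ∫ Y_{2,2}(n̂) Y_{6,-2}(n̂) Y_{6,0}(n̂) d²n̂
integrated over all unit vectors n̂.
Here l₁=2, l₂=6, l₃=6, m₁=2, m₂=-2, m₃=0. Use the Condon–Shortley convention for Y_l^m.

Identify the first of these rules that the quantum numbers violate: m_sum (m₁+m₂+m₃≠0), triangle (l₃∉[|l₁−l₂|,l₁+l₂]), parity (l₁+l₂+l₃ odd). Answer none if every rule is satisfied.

azimuthal sum: 2 − 2 + 0 = 0  ✓
4 ≤ 6 ≤ 8 (triangle on l)  ✓
L = 2 + 6 + 6 = 14 (even)  ✓

none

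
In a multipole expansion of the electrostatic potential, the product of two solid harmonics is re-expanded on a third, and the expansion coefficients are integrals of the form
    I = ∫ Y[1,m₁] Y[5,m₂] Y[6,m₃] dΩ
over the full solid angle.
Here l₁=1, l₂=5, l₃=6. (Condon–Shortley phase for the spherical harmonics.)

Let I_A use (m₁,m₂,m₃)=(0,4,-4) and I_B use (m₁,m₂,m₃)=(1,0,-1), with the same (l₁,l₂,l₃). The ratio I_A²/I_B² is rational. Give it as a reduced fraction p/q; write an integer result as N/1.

20/21

Same 1,5,6: normalisation and zero-m 3j drop out of the ratio.
A: Δ: 0! 2! 10! / 13! → 1/858; sum: t=0:+1/362880 = 1/362880; 3j²(1 5 6; 0 4 -4) = Δ·Π!·Σ² = 10/429  (sign +1)
B: Δ: 0! 2! 10! / 13! → 1/858; sum: t=0:+1/28800 = 1/28800; 3j²(1 5 6; 1 0 -1) = Δ·Π!·Σ² = 7/286  (sign -1)
I_A²/I_B² = (10/429)/(7/286) = 20/21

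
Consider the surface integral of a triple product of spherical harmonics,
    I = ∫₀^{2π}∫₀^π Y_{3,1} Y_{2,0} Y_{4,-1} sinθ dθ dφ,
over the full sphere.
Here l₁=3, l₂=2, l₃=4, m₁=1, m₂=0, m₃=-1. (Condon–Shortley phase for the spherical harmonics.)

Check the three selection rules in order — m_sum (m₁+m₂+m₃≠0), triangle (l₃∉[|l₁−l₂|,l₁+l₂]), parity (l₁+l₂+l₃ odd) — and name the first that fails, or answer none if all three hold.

m₁+m₂+m₃ = 1 + 0 − 1 = 0  ✓
triangle: |3−2|=1 ≤ l₃=4 ≤ 3+2=5  ✓
parity: l₁+l₂+l₃ = 9 is odd  ✗

parity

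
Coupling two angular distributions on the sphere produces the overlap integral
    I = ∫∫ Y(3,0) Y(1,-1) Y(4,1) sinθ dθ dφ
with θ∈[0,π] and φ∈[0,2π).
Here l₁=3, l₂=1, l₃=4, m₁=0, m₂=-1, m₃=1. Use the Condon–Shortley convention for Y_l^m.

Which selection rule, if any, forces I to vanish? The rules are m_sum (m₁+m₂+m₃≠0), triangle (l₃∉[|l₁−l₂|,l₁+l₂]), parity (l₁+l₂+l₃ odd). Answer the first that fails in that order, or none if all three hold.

none

Σmᵢ = 0  ✓
l₃∈[|l₁−l₂|,l₁+l₂]=[2,4], have l₃=4  ✓
Σlᵢ = 8 ⇒ even  ✓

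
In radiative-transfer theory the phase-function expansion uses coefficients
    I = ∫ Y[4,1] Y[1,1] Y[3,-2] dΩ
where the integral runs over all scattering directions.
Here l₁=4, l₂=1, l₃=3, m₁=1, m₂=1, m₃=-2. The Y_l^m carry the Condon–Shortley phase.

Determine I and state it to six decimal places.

-0.106622

m-sum 0 ✓  L=8 even ✓  3≤3≤5 ✓
Π(2lᵢ+1) = 9×3×7 = 189
triangle coeff Δ(4,1,3) = 1/252
Σ_t [1,1]: t=1:−1/36 = -1/36
(3j)²=4/63 [(4 1 3; 0 0 0)], sign=+1
Σ_t [2,2]: t=2:+1/240 = 1/240
(3j)²=1/84 [(4 1 3; 1 1 -2)], sign=-1
⇒ 4πI² = 1/7
I = (-1)√(1/7/(4π)) = -0.10662181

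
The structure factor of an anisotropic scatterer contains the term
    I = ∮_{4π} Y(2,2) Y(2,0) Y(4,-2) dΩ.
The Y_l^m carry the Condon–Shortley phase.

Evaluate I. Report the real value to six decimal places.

0.156078

Rules hold: Σm=0, L=8 even, 0≤4≤4.
N = 5·5·9 = 225
Δ = 0!·4!·4!/9! = 1/630
Racah Σ t=0..0: t=0:+1/16 = 1/16
⇒ 3j(2 2 4; 0 0 0)² = 2/35, sgn +1
Racah Σ t=0..0: t=0:+1/96 = 1/96
⇒ 3j(2 2 4; 2 0 -2)² = 1/42, sgn +1
4πI² = N·(3j₀)²·(3jₘ)² = 15/49
I = +1·√(0.306122/4π) = 0.15607835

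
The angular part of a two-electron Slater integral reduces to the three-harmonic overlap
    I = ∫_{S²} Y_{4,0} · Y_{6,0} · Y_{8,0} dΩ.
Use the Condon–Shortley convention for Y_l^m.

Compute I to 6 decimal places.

0.137279

Rules hold: Σm=0, L=18 even, 2≤8≤10.
N = 9·13·17 = 1989
Δ = 2!·6!·10!/19! = 1/23279256
Racah Σ t=0..2: t=0:+1/1658880 t=1:−1/518400 t=2:+1/1658880 = -1/1382400
⇒ 3j(4 6 8; 0 0 0)² = 504/46189, sgn -1
(m-triple is (0,0,0) — same symbol as above.)
4πI² = N·(3j₀)²·(3jₘ)² = 2286144/9653501
I = +1·√(0.23682/4π) = 0.13727910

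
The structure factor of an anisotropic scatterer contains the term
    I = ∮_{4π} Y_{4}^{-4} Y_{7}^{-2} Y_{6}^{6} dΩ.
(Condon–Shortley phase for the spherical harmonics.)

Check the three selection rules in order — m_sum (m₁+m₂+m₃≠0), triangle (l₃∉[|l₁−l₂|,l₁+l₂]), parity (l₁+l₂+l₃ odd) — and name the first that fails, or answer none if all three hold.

parity

Σmᵢ = 0  ✓
l₃∈[|l₁−l₂|,l₁+l₂]=[3,11], have l₃=6  ✓
Σlᵢ = 17 ⇒ odd  ✗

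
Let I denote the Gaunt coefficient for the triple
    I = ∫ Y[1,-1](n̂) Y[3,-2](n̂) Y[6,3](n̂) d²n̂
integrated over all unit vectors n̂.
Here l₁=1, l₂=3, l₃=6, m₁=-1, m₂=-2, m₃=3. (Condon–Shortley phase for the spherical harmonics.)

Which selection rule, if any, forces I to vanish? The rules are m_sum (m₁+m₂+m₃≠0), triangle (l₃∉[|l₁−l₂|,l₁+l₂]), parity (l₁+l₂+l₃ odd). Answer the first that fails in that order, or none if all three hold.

triangle

Σmᵢ = 0  ✓
l₃∈[|l₁−l₂|,l₁+l₂]=[2,4], have l₃=6  ✗
Σlᵢ = 10 ⇒ even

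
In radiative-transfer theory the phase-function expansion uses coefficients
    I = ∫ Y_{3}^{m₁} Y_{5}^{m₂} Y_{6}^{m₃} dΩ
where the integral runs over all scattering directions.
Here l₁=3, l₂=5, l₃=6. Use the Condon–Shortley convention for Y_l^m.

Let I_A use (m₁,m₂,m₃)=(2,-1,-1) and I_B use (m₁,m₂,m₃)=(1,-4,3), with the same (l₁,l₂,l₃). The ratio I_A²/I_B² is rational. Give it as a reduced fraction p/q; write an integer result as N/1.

Shared (l₁,l₂,l₃)=(3,5,6): N and (l;000)² cancel in I_A²/I_B².
A: Δ = 2!·4!·8!/15! = 1/675675; Racah Σ t=0..1: t=0:+1/6912 t=1:−1/17280 = 1/11520; ⇒ 3j(3 5 6; 2 -1 -1)² = 2/143, sgn -1
B: Δ = 2!·4!·8!/15! = 1/675675; Racah Σ t=0..1: t=0:+1/40320 t=1:−1/241920 = 1/48384; ⇒ 3j(3 5 6; 1 -4 3)² = 24/1001, sgn -1
I_A²/I_B² = (2/143)/(24/1001) = 7/12

7/12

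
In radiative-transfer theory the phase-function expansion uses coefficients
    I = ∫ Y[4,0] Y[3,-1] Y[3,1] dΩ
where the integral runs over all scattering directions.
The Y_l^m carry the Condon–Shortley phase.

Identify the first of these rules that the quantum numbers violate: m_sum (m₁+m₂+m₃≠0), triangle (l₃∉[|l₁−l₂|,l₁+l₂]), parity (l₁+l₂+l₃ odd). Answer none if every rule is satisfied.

none

azimuthal sum: 0 − 1 + 1 = 0  ✓
1 ≤ 3 ≤ 7 (triangle on l)  ✓
L = 4 + 3 + 3 = 10 (even)  ✓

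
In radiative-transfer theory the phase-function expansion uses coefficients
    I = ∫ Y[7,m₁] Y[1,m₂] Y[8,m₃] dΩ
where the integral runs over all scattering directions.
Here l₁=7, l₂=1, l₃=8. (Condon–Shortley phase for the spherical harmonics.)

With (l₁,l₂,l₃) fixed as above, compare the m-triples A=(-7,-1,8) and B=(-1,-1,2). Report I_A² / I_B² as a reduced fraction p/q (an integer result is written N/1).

8/3

l's match ⇒ only the (l;m) 3-j factors differ between A and B.
A: triangle coeff Δ(7,1,8) = 1/2040; Σ_t [0,0]: t=0:+1/174356582400 = 1/174356582400; (3j)²=1/17 [(7 1 8; -7 -1 8)], sign=+1
B: triangle coeff Δ(7,1,8) = 1/2040; Σ_t [0,0]: t=0:+1/58060800 = 1/58060800; (3j)²=3/136 [(7 1 8; -1 -1 2)], sign=+1
I_A²/I_B² = (1/17)/(3/136) = 8/3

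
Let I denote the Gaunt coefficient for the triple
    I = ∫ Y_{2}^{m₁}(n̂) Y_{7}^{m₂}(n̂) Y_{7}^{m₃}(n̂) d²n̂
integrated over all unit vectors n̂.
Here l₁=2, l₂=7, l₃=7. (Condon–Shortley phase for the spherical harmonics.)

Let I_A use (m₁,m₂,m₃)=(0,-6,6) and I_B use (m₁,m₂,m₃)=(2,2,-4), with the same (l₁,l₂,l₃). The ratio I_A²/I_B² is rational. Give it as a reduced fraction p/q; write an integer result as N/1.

676/825

Same 2,7,7: normalisation and zero-m 3j drop out of the ratio.
A: Δ: 2! 2! 12! / 17! → 1/185640; sum: t=0:+1/159667200 t=1:−1/479001600 = 1/239500800; 3j²(2 7 7; 0 -6 6) = Δ·Π!·Σ² = 26/1785  (sign -1)
B: Δ: 2! 2! 12! / 17! → 1/185640; sum: t=0:+1/8709120 = 1/8709120; 3j²(2 7 7; 2 2 -4) = Δ·Π!·Σ² = 55/3094  (sign -1)
I_A²/I_B² = (26/1785)/(55/3094) = 676/825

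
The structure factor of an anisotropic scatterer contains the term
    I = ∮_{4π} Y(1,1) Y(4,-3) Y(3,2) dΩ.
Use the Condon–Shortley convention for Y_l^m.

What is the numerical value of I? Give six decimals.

m-sum 0 ✓  L=8 even ✓  3≤3≤5 ✓
Π(2lᵢ+1) = 3×9×7 = 189
triangle coeff Δ(1,4,3) = 1/252
Σ_t [1,1]: t=1:−1/36 = -1/36
(3j)²=4/63 [(1 4 3; 0 0 0)], sign=+1
Σ_t [0,0]: t=0:+1/240 = 1/240
(3j)²=1/12 [(1 4 3; 1 -3 2)], sign=-1
⇒ 4πI² = 1/1
I = (-1)√(1/1/(4π)) = -0.28209479

-0.282095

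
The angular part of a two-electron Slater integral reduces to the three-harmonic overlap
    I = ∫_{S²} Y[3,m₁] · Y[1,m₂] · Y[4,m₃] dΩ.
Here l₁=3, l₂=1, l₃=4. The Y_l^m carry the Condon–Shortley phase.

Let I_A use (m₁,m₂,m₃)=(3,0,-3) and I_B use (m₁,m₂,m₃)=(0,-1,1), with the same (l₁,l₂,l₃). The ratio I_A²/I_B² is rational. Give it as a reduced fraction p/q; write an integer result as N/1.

7/10

Shared (l₁,l₂,l₃)=(3,1,4): N and (l;000)² cancel in I_A²/I_B².
A: Δ = 0!·6!·2!/9! = 1/252; Racah Σ t=0..0: t=0:+1/720 = 1/720; ⇒ 3j(3 1 4; 3 0 -3)² = 1/36, sgn -1
B: Δ = 0!·6!·2!/9! = 1/252; Racah Σ t=0..0: t=0:+1/72 = 1/72; ⇒ 3j(3 1 4; 0 -1 1)² = 5/126, sgn -1
I_A²/I_B² = (1/36)/(5/126) = 7/10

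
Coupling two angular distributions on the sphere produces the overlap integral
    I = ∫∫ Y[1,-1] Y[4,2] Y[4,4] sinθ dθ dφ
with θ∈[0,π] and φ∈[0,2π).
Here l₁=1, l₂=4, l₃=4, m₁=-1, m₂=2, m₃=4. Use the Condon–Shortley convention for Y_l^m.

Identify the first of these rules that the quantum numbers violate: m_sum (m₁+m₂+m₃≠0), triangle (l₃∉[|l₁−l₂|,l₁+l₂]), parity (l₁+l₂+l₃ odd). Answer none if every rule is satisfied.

m_sum

m₁+m₂+m₃ = -1 + 2 + 4 = 5  ✗
triangle: |1−4|=3 ≤ l₃=4 ≤ 1+4=5
parity: l₁+l₂+l₃ = 9 is odd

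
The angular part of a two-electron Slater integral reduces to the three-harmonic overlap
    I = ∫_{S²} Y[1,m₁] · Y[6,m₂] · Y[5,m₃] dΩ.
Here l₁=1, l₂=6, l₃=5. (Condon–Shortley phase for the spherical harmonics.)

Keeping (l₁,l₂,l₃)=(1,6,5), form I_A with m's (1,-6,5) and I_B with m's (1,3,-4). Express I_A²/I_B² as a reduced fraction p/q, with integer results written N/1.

22/1

Same 1,6,5: normalisation and zero-m 3j drop out of the ratio.
A: Δ: 2! 0! 10! / 13! → 1/858; sum: t=0:+1/7257600 = 1/7257600; 3j²(1 6 5; 1 -6 5) = Δ·Π!·Σ² = 1/13  (sign +1)
B: Δ: 2! 0! 10! / 13! → 1/858; sum: t=0:+1/725760 = 1/725760; 3j²(1 6 5; 1 3 -4) = Δ·Π!·Σ² = 1/286  (sign -1)
I_A²/I_B² = (1/13)/(1/286) = 22/1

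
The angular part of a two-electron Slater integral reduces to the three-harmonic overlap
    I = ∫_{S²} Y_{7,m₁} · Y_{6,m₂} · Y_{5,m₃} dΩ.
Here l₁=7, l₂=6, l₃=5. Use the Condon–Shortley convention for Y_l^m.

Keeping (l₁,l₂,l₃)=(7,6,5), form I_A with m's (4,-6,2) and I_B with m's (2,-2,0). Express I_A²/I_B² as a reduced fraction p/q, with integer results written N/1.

21175/27

Same 7,6,5: normalisation and zero-m 3j drop out of the ratio.
A: Δ: 8! 6! 4! / 19! → 1/174594420; sum: t=0:+1/34836480 = 1/34836480; 3j²(7 6 5; 4 -6 2) = Δ·Π!·Σ² = 275/16796  (sign -1)
B: Δ: 8! 6! 4! / 19! → 1/174594420; sum: t=0:+1/116121600 t=1:−1/1451520 t=2:+1/207360 t=3:−1/207360 t=4:+1/1658880 = -1/12902400; 3j²(7 6 5; 2 -2 0) = Δ·Π!·Σ² = 27/1293292  (sign +1)
I_A²/I_B² = (275/16796)/(27/1293292) = 21175/27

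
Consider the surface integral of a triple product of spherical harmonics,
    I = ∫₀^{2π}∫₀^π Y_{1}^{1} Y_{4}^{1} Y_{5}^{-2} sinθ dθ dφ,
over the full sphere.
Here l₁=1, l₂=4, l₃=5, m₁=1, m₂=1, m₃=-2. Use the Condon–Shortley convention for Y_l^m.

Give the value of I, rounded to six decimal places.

m-sum 0 ✓  L=10 even ✓  3≤5≤5 ✓
Π(2lᵢ+1) = 3×9×11 = 297
triangle coeff Δ(1,4,5) = 1/495
Σ_t [0,0]: t=0:+1/576 = 1/576
(3j)²=5/99 [(1 4 5; 0 0 0)], sign=-1
Σ_t [0,0]: t=0:+1/1440 = 1/1440
(3j)²=7/165 [(1 4 5; 1 1 -2)], sign=-1
⇒ 4πI² = 7/11
I = (+1)√(7/11/(4π)) = 0.22503380

0.225034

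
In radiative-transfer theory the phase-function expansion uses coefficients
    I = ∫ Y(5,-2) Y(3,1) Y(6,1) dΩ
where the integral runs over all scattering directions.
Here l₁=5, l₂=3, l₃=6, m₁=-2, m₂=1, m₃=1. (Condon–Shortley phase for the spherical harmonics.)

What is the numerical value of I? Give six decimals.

0.080575

Rules hold: Σm=0, L=14 even, 2≤6≤8.
N = 11·7·13 = 1001
Δ = 2!·8!·4!/15! = 1/675675
Racah Σ t=0..2: t=0:+1/8640 t=1:−1/2304 t=2:+1/8640 = -7/34560
⇒ 3j(5 3 6; 0 0 0)² = 7/429, sgn -1
Racah Σ t=0..2: t=0:+1/241920 t=1:−1/8640 t=2:+1/5760 = 1/16128
⇒ 3j(5 3 6; -2 1 1)² = 5/1001, sgn -1
4πI² = N·(3j₀)²·(3jₘ)² = 35/429
I = +1·√(0.0815851/4π) = 0.08057502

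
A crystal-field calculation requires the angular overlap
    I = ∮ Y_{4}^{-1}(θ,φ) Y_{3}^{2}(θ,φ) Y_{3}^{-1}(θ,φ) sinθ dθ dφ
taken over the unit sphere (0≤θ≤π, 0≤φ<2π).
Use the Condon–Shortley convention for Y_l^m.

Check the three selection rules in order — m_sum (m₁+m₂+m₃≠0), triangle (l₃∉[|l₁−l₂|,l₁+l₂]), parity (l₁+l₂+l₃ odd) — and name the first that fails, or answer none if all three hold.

none

m₁+m₂+m₃ = -1 + 2 − 1 = 0  ✓
triangle: |4−3|=1 ≤ l₃=3 ≤ 4+3=7  ✓
parity: l₁+l₂+l₃ = 10 is even  ✓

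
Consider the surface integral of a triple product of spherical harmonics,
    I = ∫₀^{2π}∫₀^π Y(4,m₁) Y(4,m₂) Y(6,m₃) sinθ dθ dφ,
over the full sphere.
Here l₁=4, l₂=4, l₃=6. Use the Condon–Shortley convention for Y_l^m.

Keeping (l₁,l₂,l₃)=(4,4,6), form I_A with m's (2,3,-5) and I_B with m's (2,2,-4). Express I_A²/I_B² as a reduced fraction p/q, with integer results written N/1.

Shared (l₁,l₂,l₃)=(4,4,6): N and (l;000)² cancel in I_A²/I_B².
A: Δ = 2!·6!·6!/15! = 1/1261260; Racah Σ t=1..2: t=1:−1/86400 t=2:+1/172800 = -1/172800; ⇒ 3j(4 4 6; 2 3 -5)² = 1/130, sgn +1
B: Δ = 2!·6!·6!/15! = 1/1261260; Racah Σ t=0..2: t=0:+1/69120 t=1:−1/14400 t=2:+1/69120 = -7/172800; ⇒ 3j(4 4 6; 2 2 -4)² = 14/715, sgn -1
I_A²/I_B² = (1/130)/(14/715) = 11/28

11/28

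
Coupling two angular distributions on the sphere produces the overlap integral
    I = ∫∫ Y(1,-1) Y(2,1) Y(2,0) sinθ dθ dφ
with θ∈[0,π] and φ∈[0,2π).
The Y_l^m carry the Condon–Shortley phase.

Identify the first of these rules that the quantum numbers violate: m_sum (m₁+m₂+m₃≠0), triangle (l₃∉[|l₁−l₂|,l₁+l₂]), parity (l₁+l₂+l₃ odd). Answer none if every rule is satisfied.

parity

Σmᵢ = 0  ✓
l₃∈[|l₁−l₂|,l₁+l₂]=[1,3], have l₃=2  ✓
Σlᵢ = 5 ⇒ odd  ✗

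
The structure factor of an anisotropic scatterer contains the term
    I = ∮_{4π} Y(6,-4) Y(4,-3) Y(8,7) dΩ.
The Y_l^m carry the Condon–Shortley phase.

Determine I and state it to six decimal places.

-0.159602

m-sum 0 ✓  L=18 even ✓  2≤8≤10 ✓
Π(2lᵢ+1) = 13×9×17 = 1989
triangle coeff Δ(6,4,8) = 1/23279256
Σ_t [0,2]: t=0:+1/1658880 t=1:−1/518400 t=2:+1/1658880 = -1/1382400
(3j)²=504/46189 [(6 4 8; 0 0 0)], sign=-1
Σ_t [0,1]: t=0:+1/870912000 t=1:−1/261273600 = -1/373248000
(3j)²=343/23256 [(6 4 8; -4 -3 7)], sign=+1
⇒ 4πI² = 21609/67507
I = (-1)√(21609/67507/(4π)) = -0.15960188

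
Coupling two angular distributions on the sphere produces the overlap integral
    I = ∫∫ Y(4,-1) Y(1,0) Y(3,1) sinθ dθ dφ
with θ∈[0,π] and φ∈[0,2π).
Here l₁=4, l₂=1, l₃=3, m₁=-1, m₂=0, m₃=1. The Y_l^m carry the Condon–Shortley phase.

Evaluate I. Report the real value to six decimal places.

-0.238414

Rules hold: Σm=0, L=8 even, 3≤3≤5.
N = 9·3·7 = 189
Δ = 2!·6!·0!/9! = 1/252
Racah Σ t=1..1: t=1:−1/36 = -1/36
⇒ 3j(4 1 3; 0 0 0)² = 4/63, sgn +1
Racah Σ t=1..1: t=1:−1/48 = -1/48
⇒ 3j(4 1 3; -1 0 1)² = 5/84, sgn -1
4πI² = N·(3j₀)²·(3jₘ)² = 5/7
I = -1·√(0.714286/4π) = -0.23841361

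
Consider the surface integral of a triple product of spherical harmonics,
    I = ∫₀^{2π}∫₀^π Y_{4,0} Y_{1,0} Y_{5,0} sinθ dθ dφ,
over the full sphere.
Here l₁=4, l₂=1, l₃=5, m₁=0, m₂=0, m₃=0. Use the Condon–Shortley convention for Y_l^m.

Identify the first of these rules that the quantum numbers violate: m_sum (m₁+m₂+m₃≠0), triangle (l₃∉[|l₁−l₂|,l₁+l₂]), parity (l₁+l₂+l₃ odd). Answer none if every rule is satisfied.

azimuthal sum: 0 + 0 + 0 = 0  ✓
3 ≤ 5 ≤ 5 (triangle on l)  ✓
L = 4 + 1 + 5 = 10 (even)  ✓

none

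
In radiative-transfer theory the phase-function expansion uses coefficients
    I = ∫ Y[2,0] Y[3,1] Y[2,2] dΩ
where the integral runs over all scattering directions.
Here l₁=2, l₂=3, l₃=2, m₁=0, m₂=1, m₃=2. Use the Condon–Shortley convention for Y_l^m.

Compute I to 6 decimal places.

0.000000

m-sum = 0 + 1 + 2 = 3 ≠ 0 ⇒ I = 0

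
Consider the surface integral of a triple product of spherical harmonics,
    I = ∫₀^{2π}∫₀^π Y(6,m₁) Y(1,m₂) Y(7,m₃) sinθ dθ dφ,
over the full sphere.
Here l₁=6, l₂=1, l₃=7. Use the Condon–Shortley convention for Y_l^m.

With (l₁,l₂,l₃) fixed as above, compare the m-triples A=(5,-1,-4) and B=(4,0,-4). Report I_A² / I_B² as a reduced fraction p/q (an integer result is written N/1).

Shared (l₁,l₂,l₃)=(6,1,7): N and (l;000)² cancel in I_A²/I_B².
A: Δ = 0!·12!·2!/15! = 1/1365; Racah Σ t=0..0: t=0:+1/79833600 = 1/79833600; ⇒ 3j(6 1 7; 5 -1 -4)² = 1/455, sgn -1
B: Δ = 0!·12!·2!/15! = 1/1365; Racah Σ t=0..0: t=0:+1/7257600 = 1/7257600; ⇒ 3j(6 1 7; 4 0 -4)² = 11/455, sgn -1
I_A²/I_B² = (1/455)/(11/455) = 1/11

1/11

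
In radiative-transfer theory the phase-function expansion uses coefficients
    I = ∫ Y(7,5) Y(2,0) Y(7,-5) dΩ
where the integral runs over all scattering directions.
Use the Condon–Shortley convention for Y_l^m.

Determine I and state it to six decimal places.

0.054230

m-sum 0 ✓  L=16 even ✓  5≤7≤9 ✓
Π(2lᵢ+1) = 15×5×15 = 1125
triangle coeff Δ(7,2,7) = 1/185640
Σ_t [0,2]: t=0:+1/2419200 t=1:−1/518400 t=2:+1/2419200 = -1/907200
(3j)²=56/3315 [(7 2 7; 0 0 0)], sign=+1
Σ_t [0,2]: t=0:+1/29030400 t=1:−1/39916800 t=2:+1/1916006400 = 19/1916006400
(3j)²=361/185640 [(7 2 7; 5 0 -5)], sign=+1
⇒ 4πI² = 1805/48841
I = (+1)√(1805/48841/(4π)) = 0.05423022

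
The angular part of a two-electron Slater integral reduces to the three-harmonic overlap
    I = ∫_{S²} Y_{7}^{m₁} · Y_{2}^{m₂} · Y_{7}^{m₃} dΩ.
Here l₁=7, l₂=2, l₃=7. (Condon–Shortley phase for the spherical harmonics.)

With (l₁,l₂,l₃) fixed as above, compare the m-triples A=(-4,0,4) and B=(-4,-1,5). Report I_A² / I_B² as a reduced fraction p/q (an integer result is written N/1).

32/2187

Shared (l₁,l₂,l₃)=(7,2,7): N and (l;000)² cancel in I_A²/I_B².
A: Δ = 2!·12!·2!/17! = 1/185640; Racah Σ t=0..2: t=0:+1/159667200 t=1:−1/7257600 t=2:+1/8709120 = -1/59875200; ⇒ 3j(7 2 7; -4 0 4)² = 8/23205, sgn +1
B: Δ = 2!·12!·2!/17! = 1/185640; Racah Σ t=0..1: t=0:+1/79833600 t=1:−1/14515200 = -1/17740800; ⇒ 3j(7 2 7; -4 -1 5)² = 729/30940, sgn -1
I_A²/I_B² = (8/23205)/(729/30940) = 32/2187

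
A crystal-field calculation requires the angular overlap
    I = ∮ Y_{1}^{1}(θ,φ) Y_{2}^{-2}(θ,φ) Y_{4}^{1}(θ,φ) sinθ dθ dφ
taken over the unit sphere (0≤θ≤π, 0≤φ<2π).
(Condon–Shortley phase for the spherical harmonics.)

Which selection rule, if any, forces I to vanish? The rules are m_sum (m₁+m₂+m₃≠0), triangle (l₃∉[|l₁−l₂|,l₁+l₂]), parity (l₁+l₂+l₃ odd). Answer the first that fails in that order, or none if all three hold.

azimuthal sum: 1 − 2 + 1 = 0  ✓
1 ≤ 4 ≤ 3 (triangle on l)  ✗
L = 1 + 2 + 4 = 7 (odd)

triangle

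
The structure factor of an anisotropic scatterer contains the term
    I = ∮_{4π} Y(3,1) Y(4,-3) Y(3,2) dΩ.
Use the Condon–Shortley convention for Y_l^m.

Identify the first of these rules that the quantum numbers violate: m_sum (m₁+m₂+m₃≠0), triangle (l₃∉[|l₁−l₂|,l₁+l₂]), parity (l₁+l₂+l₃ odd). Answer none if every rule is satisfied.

none

m₁+m₂+m₃ = 1 − 3 + 2 = 0  ✓
triangle: |3−4|=1 ≤ l₃=3 ≤ 3+4=7  ✓
parity: l₁+l₂+l₃ = 10 is even  ✓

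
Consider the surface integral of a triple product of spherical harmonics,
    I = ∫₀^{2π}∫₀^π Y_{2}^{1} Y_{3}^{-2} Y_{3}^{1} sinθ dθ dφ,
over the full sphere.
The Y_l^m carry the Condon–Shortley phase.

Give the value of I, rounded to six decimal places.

Rules hold: Σm=0, L=8 even, 1≤3≤5.
N = 5·7·7 = 245
Δ = 2!·2!·4!/9! = 1/3780
Racah Σ t=0..2: t=0:+1/24 t=1:−1/4 t=2:+1/24 = -1/6
⇒ 3j(2 3 3; 0 0 0)² = 4/105, sgn +1
Racah Σ t=0..1: t=0:+1/12 t=1:−1/48 = 1/16
⇒ 3j(2 3 3; 1 -2 1)² = 1/28, sgn +1
4πI² = N·(3j₀)²·(3jₘ)² = 1/3
I = +1·√(0.333333/4π) = 0.16286750

0.162868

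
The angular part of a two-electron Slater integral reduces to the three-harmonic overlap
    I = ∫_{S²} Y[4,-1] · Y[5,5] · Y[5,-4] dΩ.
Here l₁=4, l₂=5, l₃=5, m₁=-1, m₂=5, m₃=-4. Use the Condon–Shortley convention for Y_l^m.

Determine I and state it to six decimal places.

0.184127

Checks pass: Σm=0; 14 even; l₃=5∈[1,9].
(2·4+1)(2·5+1)(2·5+1) = 1089
Δ: 4! 4! 6! / 15! → 1/3153150
sum: t=0:+1/69120 t=1:−1/1728 t=2:+1/576 t=3:−1/1728 t=4:+1/69120 = 7/11520
3j²(4 5 5; 0 0 0) = Δ·Π!·Σ² = 2/143  (sign -1)
sum: t=4:+1/103680 = 1/103680
3j²(4 5 5; -1 5 -4) = Δ·Π!·Σ² = 4/143  (sign -1)
combine: 4πI² = 1089·2/143·4/143 = 72/169
take √, sign +1: I = 0.18412721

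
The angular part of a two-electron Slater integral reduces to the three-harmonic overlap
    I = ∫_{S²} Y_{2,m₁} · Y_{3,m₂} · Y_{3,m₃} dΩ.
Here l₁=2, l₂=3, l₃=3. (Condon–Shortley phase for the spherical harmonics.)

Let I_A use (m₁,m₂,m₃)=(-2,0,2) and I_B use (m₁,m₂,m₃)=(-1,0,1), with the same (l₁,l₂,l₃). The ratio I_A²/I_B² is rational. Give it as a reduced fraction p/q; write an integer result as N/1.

Shared (l₁,l₂,l₃)=(2,3,3): N and (l;000)² cancel in I_A²/I_B².
A: Δ = 2!·2!·4!/9! = 1/3780; Racah Σ t=2..2: t=2:+1/24 = 1/24; ⇒ 3j(2 3 3; -2 0 2)² = 1/21, sgn -1
B: Δ = 2!·2!·4!/9! = 1/3780; Racah Σ t=1..2: t=1:−1/8 t=2:+1/12 = -1/24; ⇒ 3j(2 3 3; -1 0 1)² = 1/210, sgn -1
I_A²/I_B² = (1/21)/(1/210) = 10/1

10/1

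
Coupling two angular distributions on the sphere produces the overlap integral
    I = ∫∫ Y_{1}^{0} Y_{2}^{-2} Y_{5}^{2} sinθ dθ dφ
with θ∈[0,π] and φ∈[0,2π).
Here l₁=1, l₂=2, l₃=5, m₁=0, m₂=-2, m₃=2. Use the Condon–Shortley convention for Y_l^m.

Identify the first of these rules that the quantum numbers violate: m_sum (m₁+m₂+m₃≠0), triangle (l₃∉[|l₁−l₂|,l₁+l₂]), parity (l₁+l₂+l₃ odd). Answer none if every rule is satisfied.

triangle

m₁+m₂+m₃ = 0 − 2 + 2 = 0  ✓
triangle: |1−2|=1 ≤ l₃=5 ≤ 1+2=3  ✗
parity: l₁+l₂+l₃ = 8 is even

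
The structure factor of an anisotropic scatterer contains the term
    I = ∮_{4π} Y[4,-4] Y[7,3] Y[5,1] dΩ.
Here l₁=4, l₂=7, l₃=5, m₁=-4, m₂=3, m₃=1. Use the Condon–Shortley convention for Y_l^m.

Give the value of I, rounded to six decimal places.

Checks pass: Σm=0; 16 even; l₃=5∈[3,11].
(2·4+1)(2·7+1)(2·5+1) = 1485
Δ: 6! 2! 8! / 17! → 1/6126120
sum: t=2:+1/69120 t=3:−1/20736 t=4:+1/69120 = -1/51840
3j²(4 7 5; 0 0 0) = Δ·Π!·Σ² = 280/21879  (sign +1)
sum: t=6:+1/829440 = 1/829440
3j²(4 7 5; -4 3 1) = Δ·Π!·Σ² = 35/2431  (sign +1)
combine: 4πI² = 1485·280/21879·35/2431 = 147000/537251
take √, sign +1: I = 0.14755880

0.147559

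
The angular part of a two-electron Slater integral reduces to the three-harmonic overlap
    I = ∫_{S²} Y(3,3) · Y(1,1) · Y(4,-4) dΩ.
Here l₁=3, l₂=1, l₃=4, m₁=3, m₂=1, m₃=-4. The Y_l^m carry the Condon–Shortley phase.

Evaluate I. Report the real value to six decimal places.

0.325735

Checks pass: Σm=0; 8 even; l₃=4∈[2,4].
(2·3+1)(2·1+1)(2·4+1) = 189
Δ: 0! 6! 2! / 9! → 1/252
sum: t=0:+1/36 = 1/36
3j²(3 1 4; 0 0 0) = Δ·Π!·Σ² = 4/63  (sign +1)
sum: t=0:+1/1440 = 1/1440
3j²(3 1 4; 3 1 -4) = Δ·Π!·Σ² = 1/9  (sign +1)
combine: 4πI² = 189·4/63·1/9 = 4/3
take √, sign +1: I = 0.32573501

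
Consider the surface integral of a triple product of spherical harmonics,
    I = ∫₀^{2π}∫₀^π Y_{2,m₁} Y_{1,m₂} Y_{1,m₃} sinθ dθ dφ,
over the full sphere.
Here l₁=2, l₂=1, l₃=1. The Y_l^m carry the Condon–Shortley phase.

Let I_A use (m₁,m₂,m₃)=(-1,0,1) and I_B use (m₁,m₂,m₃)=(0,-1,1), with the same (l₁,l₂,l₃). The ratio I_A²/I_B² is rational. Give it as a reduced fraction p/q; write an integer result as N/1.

Same 2,1,1: normalisation and zero-m 3j drop out of the ratio.
A: Δ: 2! 2! 0! / 5! → 1/30; sum: t=1:−1/2 = -1/2; 3j²(2 1 1; -1 0 1) = Δ·Π!·Σ² = 1/10  (sign -1)
B: Δ: 2! 2! 0! / 5! → 1/30; sum: t=0:+1/4 = 1/4; 3j²(2 1 1; 0 -1 1) = Δ·Π!·Σ² = 1/30  (sign +1)
I_A²/I_B² = (1/10)/(1/30) = 3/1

3/1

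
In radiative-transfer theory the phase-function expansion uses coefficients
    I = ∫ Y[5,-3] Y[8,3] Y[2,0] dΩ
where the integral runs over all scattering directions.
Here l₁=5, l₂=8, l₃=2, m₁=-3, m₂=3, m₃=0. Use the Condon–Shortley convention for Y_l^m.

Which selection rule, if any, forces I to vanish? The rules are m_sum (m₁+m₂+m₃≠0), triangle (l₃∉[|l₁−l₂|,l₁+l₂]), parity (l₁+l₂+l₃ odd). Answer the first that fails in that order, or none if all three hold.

Σmᵢ = 0  ✓
l₃∈[|l₁−l₂|,l₁+l₂]=[3,13], have l₃=2  ✗
Σlᵢ = 15 ⇒ odd

triangle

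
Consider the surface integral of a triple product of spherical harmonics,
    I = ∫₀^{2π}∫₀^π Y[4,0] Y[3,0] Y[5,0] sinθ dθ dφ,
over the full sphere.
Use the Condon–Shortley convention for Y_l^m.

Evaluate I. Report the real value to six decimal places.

m-sum 0 ✓  L=12 even ✓  1≤5≤7 ✓
Π(2lᵢ+1) = 9×7×11 = 693
triangle coeff Δ(4,3,5) = 1/180180
Σ_t [0,2]: t=0:+1/576 t=1:−1/144 t=2:+1/576 = -1/288
(3j)²=20/1001 [(4 3 5; 0 0 0)], sign=+1
(m-triple is (0,0,0) — same symbol as above.)
⇒ 4πI² = 3600/13013
I = (+1)√(3600/13013/(4π)) = 0.14837393

0.148374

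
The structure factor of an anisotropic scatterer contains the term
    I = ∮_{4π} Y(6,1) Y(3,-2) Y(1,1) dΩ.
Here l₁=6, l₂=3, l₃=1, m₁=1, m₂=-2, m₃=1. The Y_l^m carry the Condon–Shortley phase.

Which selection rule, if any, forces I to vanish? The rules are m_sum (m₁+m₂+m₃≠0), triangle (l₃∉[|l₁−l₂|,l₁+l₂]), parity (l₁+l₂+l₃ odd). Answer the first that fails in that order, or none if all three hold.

azimuthal sum: 1 − 2 + 1 = 0  ✓
3 ≤ 1 ≤ 9 (triangle on l)  ✗
L = 6 + 3 + 1 = 10 (even)

triangle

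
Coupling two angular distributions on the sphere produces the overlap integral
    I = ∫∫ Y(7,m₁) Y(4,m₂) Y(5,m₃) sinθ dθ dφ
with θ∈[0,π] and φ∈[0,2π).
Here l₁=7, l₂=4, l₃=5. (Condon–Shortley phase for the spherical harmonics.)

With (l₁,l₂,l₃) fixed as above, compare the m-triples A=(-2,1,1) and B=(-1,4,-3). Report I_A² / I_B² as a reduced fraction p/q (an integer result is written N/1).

Shared (l₁,l₂,l₃)=(7,4,5): N and (l;000)² cancel in I_A²/I_B².
A: Δ = 6!·8!·2!/17! = 1/6126120; Racah Σ t=3..5: t=3:−1/103680 t=4:+1/34560 t=5:−1/138240 = 1/82944; ⇒ 3j(7 4 5; -2 1 1)² = 125/9724, sgn +1
B: Δ = 6!·8!·2!/17! = 1/6126120; Racah Σ t=6..6: t=6:+1/2073600 = 1/2073600; ⇒ 3j(7 4 5; -1 4 -3)² = 392/109395, sgn +1
I_A²/I_B² = (125/9724)/(392/109395) = 5625/1568

5625/1568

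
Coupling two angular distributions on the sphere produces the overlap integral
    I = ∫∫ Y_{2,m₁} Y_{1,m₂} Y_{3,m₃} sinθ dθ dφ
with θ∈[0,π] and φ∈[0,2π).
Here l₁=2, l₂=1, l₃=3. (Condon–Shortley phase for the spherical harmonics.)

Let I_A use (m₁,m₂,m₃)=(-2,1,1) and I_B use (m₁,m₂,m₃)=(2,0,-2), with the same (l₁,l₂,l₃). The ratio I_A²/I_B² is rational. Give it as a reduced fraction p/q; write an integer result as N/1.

1/5

l's match ⇒ only the (l;m) 3-j factors differ between A and B.
A: triangle coeff Δ(2,1,3) = 1/105; Σ_t [0,0]: t=0:+1/48 = 1/48; (3j)²=1/105 [(2 1 3; -2 1 1)], sign=+1
B: triangle coeff Δ(2,1,3) = 1/105; Σ_t [0,0]: t=0:+1/24 = 1/24; (3j)²=1/21 [(2 1 3; 2 0 -2)], sign=-1
I_A²/I_B² = (1/105)/(1/21) = 1/5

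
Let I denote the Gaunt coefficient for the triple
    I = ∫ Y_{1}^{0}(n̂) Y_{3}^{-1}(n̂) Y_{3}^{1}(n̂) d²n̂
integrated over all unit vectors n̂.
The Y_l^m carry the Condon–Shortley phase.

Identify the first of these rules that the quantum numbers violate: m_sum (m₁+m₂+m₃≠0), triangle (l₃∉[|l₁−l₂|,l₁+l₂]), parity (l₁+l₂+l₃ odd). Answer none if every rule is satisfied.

m₁+m₂+m₃ = 0 − 1 + 1 = 0  ✓
triangle: |1−3|=2 ≤ l₃=3 ≤ 1+3=4  ✓
parity: l₁+l₂+l₃ = 7 is odd  ✗

parity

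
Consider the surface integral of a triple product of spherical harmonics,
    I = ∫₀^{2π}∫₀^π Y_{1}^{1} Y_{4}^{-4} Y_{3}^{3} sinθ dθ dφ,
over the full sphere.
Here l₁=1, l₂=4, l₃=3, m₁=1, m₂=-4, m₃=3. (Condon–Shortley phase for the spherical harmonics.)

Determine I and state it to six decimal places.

m-sum 0 ✓  L=8 even ✓  3≤3≤5 ✓
Π(2lᵢ+1) = 3×9×7 = 189
triangle coeff Δ(1,4,3) = 1/252
Σ_t [1,1]: t=1:−1/36 = -1/36
(3j)²=4/63 [(1 4 3; 0 0 0)], sign=+1
Σ_t [0,0]: t=0:+1/1440 = 1/1440
(3j)²=1/9 [(1 4 3; 1 -4 3)], sign=+1
⇒ 4πI² = 4/3
I = (+1)√(4/3/(4π)) = 0.32573501

0.325735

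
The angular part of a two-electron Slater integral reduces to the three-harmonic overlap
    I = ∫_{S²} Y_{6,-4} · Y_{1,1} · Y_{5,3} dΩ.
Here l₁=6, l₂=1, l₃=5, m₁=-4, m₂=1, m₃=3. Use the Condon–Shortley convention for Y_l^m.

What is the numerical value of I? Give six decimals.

Rules hold: Σm=0, L=12 even, 5≤5≤7.
N = 13·3·11 = 429
Δ = 2!·10!·0!/13! = 1/858
Racah Σ t=1..1: t=1:−1/14400 = -1/14400
⇒ 3j(6 1 5; 0 0 0)² = 6/143, sgn +1
Racah Σ t=2..2: t=2:+1/161280 = 1/161280
⇒ 3j(6 1 5; -4 1 3)² = 15/286, sgn +1
4πI² = N·(3j₀)²·(3jₘ)² = 135/143
I = +1·√(0.944056/4π) = 0.27409047

0.274090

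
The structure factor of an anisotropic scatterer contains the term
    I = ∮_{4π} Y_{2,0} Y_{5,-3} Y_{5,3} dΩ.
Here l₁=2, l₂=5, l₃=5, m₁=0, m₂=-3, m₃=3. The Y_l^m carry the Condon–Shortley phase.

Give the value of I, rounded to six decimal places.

-0.016174

Checks pass: Σm=0; 12 even; l₃=5∈[3,7].
(2·2+1)(2·5+1)(2·5+1) = 605
Δ: 2! 2! 8! / 13! → 1/38610
sum: t=0:+1/2880 t=1:−1/576 t=2:+1/2880 = -1/960
3j²(2 5 5; 0 0 0) = Δ·Π!·Σ² = 10/429  (sign +1)
sum: t=0:+1/5760 t=1:−1/5040 t=2:+1/161280 = -1/53760
3j²(2 5 5; 0 -3 3) = Δ·Π!·Σ² = 1/4290  (sign -1)
combine: 4πI² = 605·10/429·1/4290 = 5/1521
take √, sign -1: I = -0.01617393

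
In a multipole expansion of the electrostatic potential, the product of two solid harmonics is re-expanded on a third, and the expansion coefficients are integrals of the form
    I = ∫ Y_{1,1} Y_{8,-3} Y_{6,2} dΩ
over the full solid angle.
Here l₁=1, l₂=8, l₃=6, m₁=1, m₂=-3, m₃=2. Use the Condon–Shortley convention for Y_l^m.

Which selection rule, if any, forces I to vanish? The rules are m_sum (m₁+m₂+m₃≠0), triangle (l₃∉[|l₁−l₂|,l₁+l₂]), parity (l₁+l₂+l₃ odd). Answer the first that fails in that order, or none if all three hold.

triangle

azimuthal sum: 1 − 3 + 2 = 0  ✓
7 ≤ 6 ≤ 9 (triangle on l)  ✗
L = 1 + 8 + 6 = 15 (odd)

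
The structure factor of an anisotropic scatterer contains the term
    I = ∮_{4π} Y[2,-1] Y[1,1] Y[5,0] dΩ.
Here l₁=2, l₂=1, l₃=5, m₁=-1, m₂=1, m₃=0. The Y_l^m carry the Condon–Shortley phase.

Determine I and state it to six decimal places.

|2−1|≤5≤2+1 violated ⇒ I = 0

0.000000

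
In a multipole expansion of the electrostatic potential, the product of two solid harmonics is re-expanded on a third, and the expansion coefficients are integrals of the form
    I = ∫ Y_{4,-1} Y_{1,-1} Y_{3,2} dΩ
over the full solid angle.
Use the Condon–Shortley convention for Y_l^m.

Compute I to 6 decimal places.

Rules hold: Σm=0, L=8 even, 3≤3≤5.
N = 9·3·7 = 189
Δ = 2!·6!·0!/9! = 1/252
Racah Σ t=1..1: t=1:−1/36 = -1/36
⇒ 3j(4 1 3; 0 0 0)² = 4/63, sgn +1
Racah Σ t=0..0: t=0:+1/240 = 1/240
⇒ 3j(4 1 3; -1 -1 2)² = 1/84, sgn -1
4πI² = N·(3j₀)²·(3jₘ)² = 1/7
I = -1·√(0.142857/4π) = -0.10662181

-0.106622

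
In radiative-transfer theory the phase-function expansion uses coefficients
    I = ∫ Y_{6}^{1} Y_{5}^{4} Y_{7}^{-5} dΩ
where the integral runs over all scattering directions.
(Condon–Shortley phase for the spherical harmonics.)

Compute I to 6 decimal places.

0.125584

Checks pass: Σm=0; 18 even; l₃=7∈[1,11].
(2·6+1)(2·5+1)(2·7+1) = 2145
Δ: 4! 8! 6! / 19! → 1/174594420
sum: t=0:+1/4147200 t=1:−1/207360 t=2:+1/82944 t=3:−1/207360 t=4:+1/4147200 = 1/345600
3j²(6 5 7; 0 0 0) = Δ·Π!·Σ² = 420/46189  (sign -1)
sum: t=3:−1/6220800 t=4:+1/14515200 = -1/10886400
3j²(6 5 7; 1 4 -5) = Δ·Π!·Σ² = 128/12597  (sign -1)
combine: 4πI² = 2145·420/46189·128/12597 = 268800/1356277
take √, sign +1: I = 0.12558434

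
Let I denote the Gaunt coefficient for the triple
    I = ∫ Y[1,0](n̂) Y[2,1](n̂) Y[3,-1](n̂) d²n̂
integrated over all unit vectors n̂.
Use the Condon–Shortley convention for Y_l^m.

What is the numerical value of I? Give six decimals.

-0.233597

Rules hold: Σm=0, L=6 even, 1≤3≤3.
N = 3·5·7 = 105
Δ = 0!·2!·4!/7! = 1/105
Racah Σ t=0..0: t=0:+1/4 = 1/4
⇒ 3j(1 2 3; 0 0 0)² = 3/35, sgn -1
Racah Σ t=0..0: t=0:+1/6 = 1/6
⇒ 3j(1 2 3; 0 1 -1)² = 8/105, sgn +1
4πI² = N·(3j₀)²·(3jₘ)² = 24/35
I = -1·√(0.685714/4π) = -0.23359668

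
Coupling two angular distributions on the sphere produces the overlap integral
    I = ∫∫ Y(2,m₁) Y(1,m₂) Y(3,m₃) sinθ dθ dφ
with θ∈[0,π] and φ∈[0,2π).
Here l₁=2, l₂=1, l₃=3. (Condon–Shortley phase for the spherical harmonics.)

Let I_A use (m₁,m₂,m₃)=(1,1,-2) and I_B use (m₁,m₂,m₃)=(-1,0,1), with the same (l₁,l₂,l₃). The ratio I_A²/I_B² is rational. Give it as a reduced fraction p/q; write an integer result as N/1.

5/4

l's match ⇒ only the (l;m) 3-j factors differ between A and B.
A: triangle coeff Δ(2,1,3) = 1/105; Σ_t [0,0]: t=0:+1/12 = 1/12; (3j)²=2/21 [(2 1 3; 1 1 -2)], sign=-1
B: triangle coeff Δ(2,1,3) = 1/105; Σ_t [0,0]: t=0:+1/6 = 1/6; (3j)²=8/105 [(2 1 3; -1 0 1)], sign=+1
I_A²/I_B² = (2/21)/(8/105) = 5/4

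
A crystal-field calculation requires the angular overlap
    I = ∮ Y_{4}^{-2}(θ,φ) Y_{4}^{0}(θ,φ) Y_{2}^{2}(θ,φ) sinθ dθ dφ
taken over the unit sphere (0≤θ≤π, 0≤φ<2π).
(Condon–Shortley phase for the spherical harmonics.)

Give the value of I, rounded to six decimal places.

m-sum 0 ✓  L=10 even ✓  0≤2≤8 ✓
Π(2lᵢ+1) = 9×9×5 = 405
triangle coeff Δ(4,4,2) = 1/13860
Σ_t [2,4]: t=2:+1/192 t=3:−1/36 t=4:+1/192 = -5/288
(3j)²=20/693 [(4 4 2; 0 0 0)], sign=-1
Σ_t [4,4]: t=4:+1/192 = 1/192
(3j)²=3/77 [(4 4 2; -2 0 2)], sign=+1
⇒ 4πI² = 2700/5929
I = (-1)√(2700/5929/(4π)) = -0.19036462

-0.190365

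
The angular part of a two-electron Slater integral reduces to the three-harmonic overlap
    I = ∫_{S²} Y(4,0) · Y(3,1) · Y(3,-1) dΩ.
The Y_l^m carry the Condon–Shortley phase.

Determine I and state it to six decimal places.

Rules hold: Σm=0, L=10 even, 1≤3≤7.
N = 9·7·7 = 441
Δ = 4!·4!·2!/11! = 1/34650
Racah Σ t=1..3: t=1:−1/72 t=2:+1/16 t=3:−1/72 = 5/144
⇒ 3j(4 3 3; 0 0 0)² = 2/77, sgn -1
Racah Σ t=2..4: t=2:+1/32 t=3:−1/36 t=4:+1/1152 = 5/1152
⇒ 3j(4 3 3; 0 1 -1)² = 1/1386, sgn +1
4πI² = N·(3j₀)²·(3jₘ)² = 1/121
I = -1·√(0.00826446/4π) = -0.02564498

-0.025645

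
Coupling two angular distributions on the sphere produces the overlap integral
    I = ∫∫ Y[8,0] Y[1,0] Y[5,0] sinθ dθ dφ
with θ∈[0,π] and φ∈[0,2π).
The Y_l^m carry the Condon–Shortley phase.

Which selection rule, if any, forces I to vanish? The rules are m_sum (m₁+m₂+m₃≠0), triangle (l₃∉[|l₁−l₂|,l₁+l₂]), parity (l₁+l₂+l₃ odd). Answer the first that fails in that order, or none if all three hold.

m₁+m₂+m₃ = 0 + 0 + 0 = 0  ✓
triangle: |8−1|=7 ≤ l₃=5 ≤ 8+1=9  ✗
parity: l₁+l₂+l₃ = 14 is even

triangle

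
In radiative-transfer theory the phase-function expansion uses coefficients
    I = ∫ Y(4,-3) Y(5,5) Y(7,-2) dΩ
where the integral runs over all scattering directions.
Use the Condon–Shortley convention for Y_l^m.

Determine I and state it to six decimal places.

Rules hold: Σm=0, L=16 even, 1≤7≤9.
N = 9·11·15 = 1485
Δ = 2!·6!·8!/17! = 1/6126120
Racah Σ t=0..2: t=0:+1/69120 t=1:−1/20736 t=2:+1/69120 = -1/51840
⇒ 3j(4 5 7; 0 0 0)² = 280/21879, sgn +1
Racah Σ t=2..2: t=2:+1/9676800 = 1/9676800
⇒ 3j(4 5 7; -3 5 -2)² = 27/19448, sgn -1
4πI² = N·(3j₀)²·(3jₘ)² = 14175/537251
I = -1·√(0.0263843/4π) = -0.04582136

-0.045821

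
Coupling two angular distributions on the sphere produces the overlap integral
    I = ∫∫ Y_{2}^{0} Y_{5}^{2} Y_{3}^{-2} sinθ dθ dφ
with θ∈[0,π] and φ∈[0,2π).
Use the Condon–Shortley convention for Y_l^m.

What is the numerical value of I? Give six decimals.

Rules hold: Σm=0, L=10 even, 3≤3≤7.
N = 5·11·7 = 385
Δ = 4!·0!·6!/11! = 1/2310
Racah Σ t=2..2: t=2:+1/144 = 1/144
⇒ 3j(2 5 3; 0 0 0)² = 10/231, sgn -1
Racah Σ t=2..2: t=2:+1/480 = 1/480
⇒ 3j(2 5 3; 0 2 -2)² = 3/110, sgn -1
4πI² = N·(3j₀)²·(3jₘ)² = 5/11
I = +1·√(0.454545/4π) = 0.19018827

0.190188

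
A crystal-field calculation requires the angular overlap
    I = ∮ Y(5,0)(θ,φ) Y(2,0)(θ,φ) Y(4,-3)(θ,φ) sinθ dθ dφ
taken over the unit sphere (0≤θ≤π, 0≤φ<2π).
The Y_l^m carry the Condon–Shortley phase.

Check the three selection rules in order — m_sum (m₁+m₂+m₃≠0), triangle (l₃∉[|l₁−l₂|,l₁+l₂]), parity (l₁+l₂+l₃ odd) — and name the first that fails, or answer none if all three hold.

Σmᵢ = -3  ✗
l₃∈[|l₁−l₂|,l₁+l₂]=[3,7], have l₃=4
Σlᵢ = 11 ⇒ odd

m_sum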